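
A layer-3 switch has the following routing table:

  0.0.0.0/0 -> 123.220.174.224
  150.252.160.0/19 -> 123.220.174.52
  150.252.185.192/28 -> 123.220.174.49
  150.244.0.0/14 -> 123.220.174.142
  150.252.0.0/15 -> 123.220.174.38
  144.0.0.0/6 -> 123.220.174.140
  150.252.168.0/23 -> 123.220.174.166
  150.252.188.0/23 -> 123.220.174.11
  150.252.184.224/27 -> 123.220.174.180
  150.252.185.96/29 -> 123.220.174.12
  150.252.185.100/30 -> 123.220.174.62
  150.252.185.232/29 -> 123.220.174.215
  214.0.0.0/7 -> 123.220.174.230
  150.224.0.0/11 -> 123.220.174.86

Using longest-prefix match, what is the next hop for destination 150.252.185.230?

123.220.174.52

Routes whose prefix contains 150.252.185.230:
  0.0.0.0/0 (default, matches everything) -> 123.220.174.224
  150.224.0.0/11 (150.224.0.0 - 150.255.255.255) -> 123.220.174.86
  150.252.0.0/15 (150.252.0.0 - 150.253.255.255) -> 123.220.174.38
  150.252.160.0/19 (150.252.160.0 - 150.252.191.255) -> 123.220.174.52
More-specific entries that do NOT match:
  150.252.185.100/30 (150.252.185.100 - 150.252.185.103) does not contain 150.252.185.230
  150.252.185.96/29 (150.252.185.96 - 150.252.185.103) does not contain 150.252.185.230
  150.252.185.232/29 (150.252.185.232 - 150.252.185.239) does not contain 150.252.185.230
  150.252.185.192/28 (150.252.185.192 - 150.252.185.207) does not contain 150.252.185.230
  150.252.184.224/27 (150.252.184.224 - 150.252.184.255) does not contain 150.252.185.230
  150.252.168.0/23 (150.252.168.0 - 150.252.169.255) does not contain 150.252.185.230
  150.252.188.0/23 (150.252.188.0 - 150.252.189.255) does not contain 150.252.185.230
Longest matching prefix is /19 -> next hop 123.220.174.52.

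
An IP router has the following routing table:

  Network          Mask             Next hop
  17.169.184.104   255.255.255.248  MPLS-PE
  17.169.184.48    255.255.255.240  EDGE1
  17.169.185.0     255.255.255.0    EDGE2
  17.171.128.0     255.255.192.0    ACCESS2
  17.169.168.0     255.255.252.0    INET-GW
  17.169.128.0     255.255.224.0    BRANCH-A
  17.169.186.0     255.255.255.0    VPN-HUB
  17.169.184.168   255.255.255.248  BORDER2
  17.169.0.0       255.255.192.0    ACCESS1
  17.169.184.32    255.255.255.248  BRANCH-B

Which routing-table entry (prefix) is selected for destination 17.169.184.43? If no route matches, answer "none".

17.169.184.43 is outside every listed prefix and there is no default route.

none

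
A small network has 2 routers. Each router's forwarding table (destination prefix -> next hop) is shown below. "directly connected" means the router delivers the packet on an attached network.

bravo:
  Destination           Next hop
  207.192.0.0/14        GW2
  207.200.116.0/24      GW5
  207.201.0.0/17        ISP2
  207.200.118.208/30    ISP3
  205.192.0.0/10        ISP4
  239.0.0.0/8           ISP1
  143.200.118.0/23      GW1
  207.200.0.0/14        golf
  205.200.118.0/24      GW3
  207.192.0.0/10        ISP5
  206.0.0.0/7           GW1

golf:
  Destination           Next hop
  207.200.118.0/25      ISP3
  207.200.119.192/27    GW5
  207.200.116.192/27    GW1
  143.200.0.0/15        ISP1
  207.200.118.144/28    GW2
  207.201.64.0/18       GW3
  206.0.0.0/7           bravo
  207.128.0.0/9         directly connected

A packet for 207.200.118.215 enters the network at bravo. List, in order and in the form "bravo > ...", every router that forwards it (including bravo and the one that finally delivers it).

At bravo: longest match for 207.200.118.215 is 207.200.0.0/14 -> golf
At golf: longest match for 207.200.118.215 is 207.128.0.0/9 -> directly connected

bravo > golf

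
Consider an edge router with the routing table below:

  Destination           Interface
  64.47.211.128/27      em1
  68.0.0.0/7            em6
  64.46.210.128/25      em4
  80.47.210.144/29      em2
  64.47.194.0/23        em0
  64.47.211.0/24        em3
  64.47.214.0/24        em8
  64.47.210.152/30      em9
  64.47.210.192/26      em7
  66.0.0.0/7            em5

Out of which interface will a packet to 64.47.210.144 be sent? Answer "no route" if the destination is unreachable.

No entry's prefix contains 64.47.210.144; there is no default route.

no route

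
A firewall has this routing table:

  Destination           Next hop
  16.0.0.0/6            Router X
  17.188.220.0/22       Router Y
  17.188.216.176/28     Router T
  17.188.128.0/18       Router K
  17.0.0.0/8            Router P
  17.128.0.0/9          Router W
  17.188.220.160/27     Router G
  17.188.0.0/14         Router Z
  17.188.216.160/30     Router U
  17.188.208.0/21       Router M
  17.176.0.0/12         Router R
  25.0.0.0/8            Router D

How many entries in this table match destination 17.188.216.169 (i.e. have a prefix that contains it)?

5

Prefixes containing 17.188.216.169:
  16.0.0.0/6 (16.0.0.0 - 19.255.255.255)
  17.0.0.0/8 (17.0.0.0 - 17.255.255.255)
  17.128.0.0/9 (17.128.0.0 - 17.255.255.255)
  17.176.0.0/12 (17.176.0.0 - 17.191.255.255)
  17.188.0.0/14 (17.188.0.0 - 17.191.255.255)
Total matching entries: 5.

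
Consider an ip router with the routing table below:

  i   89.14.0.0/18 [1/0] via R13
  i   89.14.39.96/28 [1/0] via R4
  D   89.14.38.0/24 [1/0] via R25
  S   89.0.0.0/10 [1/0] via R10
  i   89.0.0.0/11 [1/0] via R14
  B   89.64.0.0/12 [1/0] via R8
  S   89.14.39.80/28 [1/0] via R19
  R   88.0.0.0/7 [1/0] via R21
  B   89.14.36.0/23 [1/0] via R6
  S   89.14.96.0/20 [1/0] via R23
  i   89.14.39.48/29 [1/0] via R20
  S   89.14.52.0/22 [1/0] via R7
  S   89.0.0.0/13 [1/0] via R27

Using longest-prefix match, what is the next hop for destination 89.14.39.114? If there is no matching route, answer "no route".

Routes whose prefix contains 89.14.39.114:
  88.0.0.0/7 (88.0.0.0 - 89.255.255.255) -> R21
  89.0.0.0/10 (89.0.0.0 - 89.63.255.255) -> R10
  89.0.0.0/11 (89.0.0.0 - 89.31.255.255) -> R14
  89.14.0.0/18 (89.14.0.0 - 89.14.63.255) -> R13
More-specific entries that do NOT match:
  89.14.39.48/29 (89.14.39.48 - 89.14.39.55) does not contain 89.14.39.114
  89.14.39.96/28 (89.14.39.96 - 89.14.39.111) does not contain 89.14.39.114
  89.14.39.80/28 (89.14.39.80 - 89.14.39.95) does not contain 89.14.39.114
  89.14.38.0/24 (89.14.38.0 - 89.14.38.255) does not contain 89.14.39.114
  89.14.36.0/23 (89.14.36.0 - 89.14.37.255) does not contain 89.14.39.114
  89.14.52.0/22 (89.14.52.0 - 89.14.55.255) does not contain 89.14.39.114
  89.14.96.0/20 (89.14.96.0 - 89.14.111.255) does not contain 89.14.39.114
Longest matching prefix is /18 -> next hop R13.

R13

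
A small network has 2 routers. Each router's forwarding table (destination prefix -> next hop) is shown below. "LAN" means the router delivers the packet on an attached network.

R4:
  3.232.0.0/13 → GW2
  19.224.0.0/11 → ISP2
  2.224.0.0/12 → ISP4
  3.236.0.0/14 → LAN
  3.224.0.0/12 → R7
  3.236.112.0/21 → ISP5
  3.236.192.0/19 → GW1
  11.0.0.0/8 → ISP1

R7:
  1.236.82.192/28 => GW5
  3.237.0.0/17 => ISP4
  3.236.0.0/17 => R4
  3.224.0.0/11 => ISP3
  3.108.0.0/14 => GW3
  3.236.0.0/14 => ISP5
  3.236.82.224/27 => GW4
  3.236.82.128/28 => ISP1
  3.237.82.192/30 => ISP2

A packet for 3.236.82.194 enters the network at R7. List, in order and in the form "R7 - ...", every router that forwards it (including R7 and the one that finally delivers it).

R7 - R4

At R7: longest match for 3.236.82.194 is 3.236.0.0/17 -> R4
At R4: longest match for 3.236.82.194 is 3.236.0.0/14 -> LAN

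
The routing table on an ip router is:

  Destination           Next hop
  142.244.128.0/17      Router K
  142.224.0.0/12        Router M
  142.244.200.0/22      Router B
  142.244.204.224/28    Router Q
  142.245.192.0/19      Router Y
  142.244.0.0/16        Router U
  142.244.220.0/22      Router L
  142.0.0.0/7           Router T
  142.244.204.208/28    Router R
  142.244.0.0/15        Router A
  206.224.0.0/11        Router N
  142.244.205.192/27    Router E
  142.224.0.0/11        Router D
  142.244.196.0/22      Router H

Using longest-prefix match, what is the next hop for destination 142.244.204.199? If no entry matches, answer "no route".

Routes whose prefix contains 142.244.204.199:
  142.0.0.0/7 (142.0.0.0 - 143.255.255.255) -> Router T
  142.224.0.0/11 (142.224.0.0 - 142.255.255.255) -> Router D
  142.244.0.0/15 (142.244.0.0 - 142.245.255.255) -> Router A
  142.244.0.0/16 (142.244.0.0 - 142.244.255.255) -> Router U
  142.244.128.0/17 (142.244.128.0 - 142.244.255.255) -> Router K
More-specific entries that do NOT match:
  142.244.204.224/28 (142.244.204.224 - 142.244.204.239) does not contain 142.244.204.199
  142.244.204.208/28 (142.244.204.208 - 142.244.204.223) does not contain 142.244.204.199
  142.244.205.192/27 (142.244.205.192 - 142.244.205.223) does not contain 142.244.204.199
  142.244.200.0/22 (142.244.200.0 - 142.244.203.255) does not contain 142.244.204.199
  142.244.220.0/22 (142.244.220.0 - 142.244.223.255) does not contain 142.244.204.199
  142.244.196.0/22 (142.244.196.0 - 142.244.199.255) does not contain 142.244.204.199
  142.245.192.0/19 (142.245.192.0 - 142.245.223.255) does not contain 142.244.204.199
Longest matching prefix is /17 -> next hop Router K.

Router K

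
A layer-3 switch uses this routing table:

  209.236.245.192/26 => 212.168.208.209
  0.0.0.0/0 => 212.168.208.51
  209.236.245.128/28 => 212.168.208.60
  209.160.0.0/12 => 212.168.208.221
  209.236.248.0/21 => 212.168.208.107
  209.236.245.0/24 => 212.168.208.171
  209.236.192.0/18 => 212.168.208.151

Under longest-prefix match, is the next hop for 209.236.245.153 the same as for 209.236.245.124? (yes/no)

209.236.245.153: longest match 209.236.245.0/24 -> 212.168.208.171
209.236.245.124: longest match 209.236.245.0/24 -> 212.168.208.171

yes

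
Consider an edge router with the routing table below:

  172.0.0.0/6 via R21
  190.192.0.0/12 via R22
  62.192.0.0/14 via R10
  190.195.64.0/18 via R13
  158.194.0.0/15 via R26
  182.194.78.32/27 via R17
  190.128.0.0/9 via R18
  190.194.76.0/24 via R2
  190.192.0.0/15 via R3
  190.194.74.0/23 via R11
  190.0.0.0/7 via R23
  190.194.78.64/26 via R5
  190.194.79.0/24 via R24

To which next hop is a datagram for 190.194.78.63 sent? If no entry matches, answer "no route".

R22

Routes whose prefix contains 190.194.78.63:
  190.0.0.0/7 (190.0.0.0 - 191.255.255.255) -> R23
  190.128.0.0/9 (190.128.0.0 - 190.255.255.255) -> R18
  190.192.0.0/12 (190.192.0.0 - 190.207.255.255) -> R22
More-specific entries that do NOT match:
  182.194.78.32/27 (182.194.78.32 - 182.194.78.63) does not contain 190.194.78.63
  190.194.78.64/26 (190.194.78.64 - 190.194.78.127) does not contain 190.194.78.63
  190.194.76.0/24 (190.194.76.0 - 190.194.76.255) does not contain 190.194.78.63
  190.194.79.0/24 (190.194.79.0 - 190.194.79.255) does not contain 190.194.78.63
  190.194.74.0/23 (190.194.74.0 - 190.194.75.255) does not contain 190.194.78.63
  190.195.64.0/18 (190.195.64.0 - 190.195.127.255) does not contain 190.194.78.63
  158.194.0.0/15 (158.194.0.0 - 158.195.255.255) does not contain 190.194.78.63
  190.192.0.0/15 (190.192.0.0 - 190.193.255.255) does not contain 190.194.78.63
  62.192.0.0/14 (62.192.0.0 - 62.195.255.255) does not contain 190.194.78.63
Longest matching prefix is /12 -> next hop R22.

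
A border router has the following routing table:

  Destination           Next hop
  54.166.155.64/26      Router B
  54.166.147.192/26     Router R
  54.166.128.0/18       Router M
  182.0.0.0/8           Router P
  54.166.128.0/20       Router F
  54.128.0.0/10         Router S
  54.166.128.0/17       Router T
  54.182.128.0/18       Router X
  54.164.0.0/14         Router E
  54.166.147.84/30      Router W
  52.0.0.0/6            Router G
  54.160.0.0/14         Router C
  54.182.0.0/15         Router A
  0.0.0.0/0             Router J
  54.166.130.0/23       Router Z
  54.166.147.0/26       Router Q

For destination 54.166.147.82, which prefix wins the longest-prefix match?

Entries matching 54.166.147.82:
  0.0.0.0/0 (default, matches everything)
  52.0.0.0/6 (52.0.0.0 - 55.255.255.255)
  54.128.0.0/10 (54.128.0.0 - 54.191.255.255)
  54.164.0.0/14 (54.164.0.0 - 54.167.255.255)
  54.166.128.0/17 (54.166.128.0 - 54.166.255.255)
  54.166.128.0/18 (54.166.128.0 - 54.166.191.255)
Most specific is 54.166.128.0/18.

54.166.128.0/18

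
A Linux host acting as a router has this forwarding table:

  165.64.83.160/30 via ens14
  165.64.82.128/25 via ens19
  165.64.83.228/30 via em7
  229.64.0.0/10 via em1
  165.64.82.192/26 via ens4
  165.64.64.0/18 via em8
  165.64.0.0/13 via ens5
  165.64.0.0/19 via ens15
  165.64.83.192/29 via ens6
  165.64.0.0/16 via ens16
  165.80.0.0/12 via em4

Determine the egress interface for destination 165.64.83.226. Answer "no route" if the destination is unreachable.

Routes whose prefix contains 165.64.83.226:
  165.64.0.0/13 (165.64.0.0 - 165.71.255.255) -> ens5
  165.64.0.0/16 (165.64.0.0 - 165.64.255.255) -> ens16
  165.64.64.0/18 (165.64.64.0 - 165.64.127.255) -> em8
More-specific entries that do NOT match:
  165.64.83.160/30 (165.64.83.160 - 165.64.83.163) does not contain 165.64.83.226
  165.64.83.228/30 (165.64.83.228 - 165.64.83.231) does not contain 165.64.83.226
  165.64.83.192/29 (165.64.83.192 - 165.64.83.199) does not contain 165.64.83.226
  165.64.82.192/26 (165.64.82.192 - 165.64.82.255) does not contain 165.64.83.226
  165.64.82.128/25 (165.64.82.128 - 165.64.82.255) does not contain 165.64.83.226
  165.64.0.0/19 (165.64.0.0 - 165.64.31.255) does not contain 165.64.83.226
Longest matching prefix is /18 -> interface em8.

em8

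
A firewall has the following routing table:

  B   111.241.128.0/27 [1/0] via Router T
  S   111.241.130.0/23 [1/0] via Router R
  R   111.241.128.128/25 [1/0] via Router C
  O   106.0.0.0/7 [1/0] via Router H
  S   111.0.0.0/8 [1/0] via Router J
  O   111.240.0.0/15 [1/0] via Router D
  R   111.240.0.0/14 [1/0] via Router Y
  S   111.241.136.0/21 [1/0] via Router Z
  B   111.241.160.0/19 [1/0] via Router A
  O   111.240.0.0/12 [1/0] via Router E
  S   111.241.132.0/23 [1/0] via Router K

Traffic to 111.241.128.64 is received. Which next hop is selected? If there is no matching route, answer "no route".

Router D

Routes whose prefix contains 111.241.128.64:
  111.0.0.0/8 (111.0.0.0 - 111.255.255.255) -> Router J
  111.240.0.0/12 (111.240.0.0 - 111.255.255.255) -> Router E
  111.240.0.0/14 (111.240.0.0 - 111.243.255.255) -> Router Y
  111.240.0.0/15 (111.240.0.0 - 111.241.255.255) -> Router D
More-specific entries that do NOT match:
  111.241.128.0/27 (111.241.128.0 - 111.241.128.31) does not contain 111.241.128.64
  111.241.128.128/25 (111.241.128.128 - 111.241.128.255) does not contain 111.241.128.64
  111.241.130.0/23 (111.241.130.0 - 111.241.131.255) does not contain 111.241.128.64
  111.241.132.0/23 (111.241.132.0 - 111.241.133.255) does not contain 111.241.128.64
  111.241.136.0/21 (111.241.136.0 - 111.241.143.255) does not contain 111.241.128.64
  111.241.160.0/19 (111.241.160.0 - 111.241.191.255) does not contain 111.241.128.64
Longest matching prefix is /15 -> next hop Router D.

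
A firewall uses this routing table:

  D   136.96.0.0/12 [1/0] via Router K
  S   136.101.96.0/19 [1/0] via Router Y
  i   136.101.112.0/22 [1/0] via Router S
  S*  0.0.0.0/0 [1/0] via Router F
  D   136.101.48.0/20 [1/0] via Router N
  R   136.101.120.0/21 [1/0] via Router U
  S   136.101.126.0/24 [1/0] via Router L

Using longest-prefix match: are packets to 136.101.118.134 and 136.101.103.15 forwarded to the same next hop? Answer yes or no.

136.101.118.134: longest match 136.101.96.0/19 -> Router Y
136.101.103.15: longest match 136.101.96.0/19 -> Router Y

yes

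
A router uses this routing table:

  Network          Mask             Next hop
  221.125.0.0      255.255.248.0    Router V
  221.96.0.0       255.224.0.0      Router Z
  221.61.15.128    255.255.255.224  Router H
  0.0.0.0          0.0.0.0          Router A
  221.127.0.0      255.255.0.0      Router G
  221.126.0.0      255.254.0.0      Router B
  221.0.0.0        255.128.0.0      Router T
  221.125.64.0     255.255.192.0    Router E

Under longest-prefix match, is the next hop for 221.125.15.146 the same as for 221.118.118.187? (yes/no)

221.125.15.146: longest match 221.96.0.0/11 -> Router Z
221.118.118.187: longest match 221.96.0.0/11 -> Router Z

yes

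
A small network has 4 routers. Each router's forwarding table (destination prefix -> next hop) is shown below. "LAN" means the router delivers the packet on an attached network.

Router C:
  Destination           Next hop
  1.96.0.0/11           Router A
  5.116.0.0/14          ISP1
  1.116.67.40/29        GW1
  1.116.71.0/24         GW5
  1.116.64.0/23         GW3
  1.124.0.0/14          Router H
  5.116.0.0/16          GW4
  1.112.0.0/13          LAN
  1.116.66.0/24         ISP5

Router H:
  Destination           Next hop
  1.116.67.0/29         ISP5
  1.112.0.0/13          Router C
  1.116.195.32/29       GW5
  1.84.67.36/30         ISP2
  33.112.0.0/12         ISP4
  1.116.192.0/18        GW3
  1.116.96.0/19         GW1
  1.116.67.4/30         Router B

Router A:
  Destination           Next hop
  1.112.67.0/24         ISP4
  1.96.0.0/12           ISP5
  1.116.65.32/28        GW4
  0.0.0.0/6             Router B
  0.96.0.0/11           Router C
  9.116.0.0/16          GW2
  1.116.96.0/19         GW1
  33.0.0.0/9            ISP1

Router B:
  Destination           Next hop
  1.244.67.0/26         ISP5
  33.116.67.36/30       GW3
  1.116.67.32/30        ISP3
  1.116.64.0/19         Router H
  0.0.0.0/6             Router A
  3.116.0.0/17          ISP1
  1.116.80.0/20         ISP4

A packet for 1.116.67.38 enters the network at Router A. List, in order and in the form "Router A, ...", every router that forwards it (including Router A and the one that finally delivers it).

Router A, Router B, Router H, Router C

At Router A: longest match for 1.116.67.38 is 0.0.0.0/6 -> Router B
At Router B: longest match for 1.116.67.38 is 1.116.64.0/19 -> Router H
At Router H: longest match for 1.116.67.38 is 1.112.0.0/13 -> Router C
At Router C: longest match for 1.116.67.38 is 1.112.0.0/13 -> LAN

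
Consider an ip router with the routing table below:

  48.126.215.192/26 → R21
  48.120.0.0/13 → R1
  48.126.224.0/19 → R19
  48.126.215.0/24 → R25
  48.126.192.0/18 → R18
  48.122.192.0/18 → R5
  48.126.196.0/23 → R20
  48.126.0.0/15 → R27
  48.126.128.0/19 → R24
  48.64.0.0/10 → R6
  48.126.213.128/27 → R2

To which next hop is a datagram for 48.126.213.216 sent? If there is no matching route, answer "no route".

R18

Routes whose prefix contains 48.126.213.216:
  48.64.0.0/10 (48.64.0.0 - 48.127.255.255) -> R6
  48.120.0.0/13 (48.120.0.0 - 48.127.255.255) -> R1
  48.126.0.0/15 (48.126.0.0 - 48.127.255.255) -> R27
  48.126.192.0/18 (48.126.192.0 - 48.126.255.255) -> R18
More-specific entries that do NOT match:
  48.126.213.128/27 (48.126.213.128 - 48.126.213.159) does not contain 48.126.213.216
  48.126.215.192/26 (48.126.215.192 - 48.126.215.255) does not contain 48.126.213.216
  48.126.215.0/24 (48.126.215.0 - 48.126.215.255) does not contain 48.126.213.216
  48.126.196.0/23 (48.126.196.0 - 48.126.197.255) does not contain 48.126.213.216
  48.126.224.0/19 (48.126.224.0 - 48.126.255.255) does not contain 48.126.213.216
  48.126.128.0/19 (48.126.128.0 - 48.126.159.255) does not contain 48.126.213.216
Longest matching prefix is /18 -> next hop R18.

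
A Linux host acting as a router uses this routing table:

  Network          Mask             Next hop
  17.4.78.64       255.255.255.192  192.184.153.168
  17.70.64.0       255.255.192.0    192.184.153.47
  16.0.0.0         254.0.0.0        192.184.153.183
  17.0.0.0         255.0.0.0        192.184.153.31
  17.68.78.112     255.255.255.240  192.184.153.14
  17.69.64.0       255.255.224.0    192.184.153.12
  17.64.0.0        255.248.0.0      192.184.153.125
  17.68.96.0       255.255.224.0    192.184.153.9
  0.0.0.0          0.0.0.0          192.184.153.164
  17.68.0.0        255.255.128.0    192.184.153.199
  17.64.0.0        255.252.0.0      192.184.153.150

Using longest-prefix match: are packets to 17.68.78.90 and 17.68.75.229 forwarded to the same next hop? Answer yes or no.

17.68.78.90: longest match 17.68.0.0/17 -> 192.184.153.199
17.68.75.229: longest match 17.68.0.0/17 -> 192.184.153.199

yes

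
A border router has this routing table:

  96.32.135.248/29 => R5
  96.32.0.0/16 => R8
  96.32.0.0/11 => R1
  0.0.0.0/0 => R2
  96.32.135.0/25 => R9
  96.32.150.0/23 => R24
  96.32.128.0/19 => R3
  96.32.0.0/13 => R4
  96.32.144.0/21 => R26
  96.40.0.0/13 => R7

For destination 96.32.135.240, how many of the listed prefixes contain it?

5

Prefixes containing 96.32.135.240:
  0.0.0.0/0 (default, matches everything)
  96.32.0.0/11 (96.32.0.0 - 96.63.255.255)
  96.32.0.0/13 (96.32.0.0 - 96.39.255.255)
  96.32.0.0/16 (96.32.0.0 - 96.32.255.255)
  96.32.128.0/19 (96.32.128.0 - 96.32.159.255)
Total matching entries: 5.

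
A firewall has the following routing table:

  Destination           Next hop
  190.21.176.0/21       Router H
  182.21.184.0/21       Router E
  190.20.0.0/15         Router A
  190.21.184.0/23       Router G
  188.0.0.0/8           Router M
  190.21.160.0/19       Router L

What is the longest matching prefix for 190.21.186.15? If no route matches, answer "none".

Entries matching 190.21.186.15:
  190.20.0.0/15 (190.20.0.0 - 190.21.255.255)
  190.21.160.0/19 (190.21.160.0 - 190.21.191.255)
Most specific is 190.21.160.0/19.

190.21.160.0/19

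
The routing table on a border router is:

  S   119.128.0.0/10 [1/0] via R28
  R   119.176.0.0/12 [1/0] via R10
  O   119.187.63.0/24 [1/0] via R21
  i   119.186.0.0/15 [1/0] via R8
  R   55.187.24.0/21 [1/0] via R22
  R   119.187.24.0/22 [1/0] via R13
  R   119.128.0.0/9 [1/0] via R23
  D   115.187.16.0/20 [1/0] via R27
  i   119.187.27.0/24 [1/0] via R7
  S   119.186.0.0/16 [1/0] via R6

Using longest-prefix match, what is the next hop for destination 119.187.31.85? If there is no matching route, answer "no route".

R8

Routes whose prefix contains 119.187.31.85:
  119.128.0.0/9 (119.128.0.0 - 119.255.255.255) -> R23
  119.128.0.0/10 (119.128.0.0 - 119.191.255.255) -> R28
  119.176.0.0/12 (119.176.0.0 - 119.191.255.255) -> R10
  119.186.0.0/15 (119.186.0.0 - 119.187.255.255) -> R8
More-specific entries that do NOT match:
  119.187.63.0/24 (119.187.63.0 - 119.187.63.255) does not contain 119.187.31.85
  119.187.27.0/24 (119.187.27.0 - 119.187.27.255) does not contain 119.187.31.85
  119.187.24.0/22 (119.187.24.0 - 119.187.27.255) does not contain 119.187.31.85
  55.187.24.0/21 (55.187.24.0 - 55.187.31.255) does not contain 119.187.31.85
  115.187.16.0/20 (115.187.16.0 - 115.187.31.255) does not contain 119.187.31.85
  119.186.0.0/16 (119.186.0.0 - 119.186.255.255) does not contain 119.187.31.85
Longest matching prefix is /15 -> next hop R8.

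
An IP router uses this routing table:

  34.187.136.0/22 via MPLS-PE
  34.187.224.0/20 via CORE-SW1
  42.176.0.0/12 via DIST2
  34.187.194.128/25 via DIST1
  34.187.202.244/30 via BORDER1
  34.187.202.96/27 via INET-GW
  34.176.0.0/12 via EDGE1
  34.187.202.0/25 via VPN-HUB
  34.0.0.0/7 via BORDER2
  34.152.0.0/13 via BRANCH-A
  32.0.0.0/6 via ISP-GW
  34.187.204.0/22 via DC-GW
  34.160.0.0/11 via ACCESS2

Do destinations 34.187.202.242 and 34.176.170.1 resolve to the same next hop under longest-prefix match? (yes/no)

yes

34.187.202.242: longest match 34.176.0.0/12 -> EDGE1
34.176.170.1: longest match 34.176.0.0/12 -> EDGE1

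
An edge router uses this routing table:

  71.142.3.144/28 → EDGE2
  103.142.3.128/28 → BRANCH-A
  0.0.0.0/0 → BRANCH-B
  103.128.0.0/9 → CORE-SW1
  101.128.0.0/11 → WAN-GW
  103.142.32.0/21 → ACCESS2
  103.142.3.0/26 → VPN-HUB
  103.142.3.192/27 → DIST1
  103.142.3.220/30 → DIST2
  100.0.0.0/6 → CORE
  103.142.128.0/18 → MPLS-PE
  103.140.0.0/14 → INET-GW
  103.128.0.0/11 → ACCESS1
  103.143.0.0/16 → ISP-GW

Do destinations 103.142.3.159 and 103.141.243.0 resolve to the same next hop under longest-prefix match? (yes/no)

yes

103.142.3.159: longest match 103.140.0.0/14 -> INET-GW
103.141.243.0: longest match 103.140.0.0/14 -> INET-GW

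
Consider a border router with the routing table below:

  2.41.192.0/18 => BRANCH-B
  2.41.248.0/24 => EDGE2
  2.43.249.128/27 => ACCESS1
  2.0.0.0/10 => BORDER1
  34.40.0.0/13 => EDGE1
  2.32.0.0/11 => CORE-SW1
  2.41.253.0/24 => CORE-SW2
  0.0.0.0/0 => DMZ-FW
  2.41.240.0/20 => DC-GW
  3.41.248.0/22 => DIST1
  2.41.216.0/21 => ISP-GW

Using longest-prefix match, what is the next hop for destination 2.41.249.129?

DC-GW

Routes whose prefix contains 2.41.249.129:
  0.0.0.0/0 (default, matches everything) -> DMZ-FW
  2.0.0.0/10 (2.0.0.0 - 2.63.255.255) -> BORDER1
  2.32.0.0/11 (2.32.0.0 - 2.63.255.255) -> CORE-SW1
  2.41.192.0/18 (2.41.192.0 - 2.41.255.255) -> BRANCH-B
  2.41.240.0/20 (2.41.240.0 - 2.41.255.255) -> DC-GW
More-specific entries that do NOT match:
  2.43.249.128/27 (2.43.249.128 - 2.43.249.159) does not contain 2.41.249.129
  2.41.248.0/24 (2.41.248.0 - 2.41.248.255) does not contain 2.41.249.129
  2.41.253.0/24 (2.41.253.0 - 2.41.253.255) does not contain 2.41.249.129
  3.41.248.0/22 (3.41.248.0 - 3.41.251.255) does not contain 2.41.249.129
  2.41.216.0/21 (2.41.216.0 - 2.41.223.255) does not contain 2.41.249.129
Longest matching prefix is /20 -> next hop DC-GW.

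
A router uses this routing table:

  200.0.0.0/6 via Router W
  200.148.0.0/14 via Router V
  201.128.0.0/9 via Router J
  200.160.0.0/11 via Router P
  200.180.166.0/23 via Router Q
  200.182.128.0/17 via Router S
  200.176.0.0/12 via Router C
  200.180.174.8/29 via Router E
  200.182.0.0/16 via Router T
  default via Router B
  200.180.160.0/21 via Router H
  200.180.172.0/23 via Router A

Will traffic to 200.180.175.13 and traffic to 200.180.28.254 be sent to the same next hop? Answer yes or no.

yes

200.180.175.13: longest match 200.176.0.0/12 -> Router C
200.180.28.254: longest match 200.176.0.0/12 -> Router C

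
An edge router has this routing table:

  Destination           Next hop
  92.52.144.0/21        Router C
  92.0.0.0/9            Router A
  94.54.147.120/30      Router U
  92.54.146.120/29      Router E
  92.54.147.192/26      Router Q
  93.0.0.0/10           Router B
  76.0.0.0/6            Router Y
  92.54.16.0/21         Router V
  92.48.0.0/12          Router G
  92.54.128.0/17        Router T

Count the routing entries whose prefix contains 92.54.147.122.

3

Prefixes containing 92.54.147.122:
  92.0.0.0/9 (92.0.0.0 - 92.127.255.255)
  92.48.0.0/12 (92.48.0.0 - 92.63.255.255)
  92.54.128.0/17 (92.54.128.0 - 92.54.255.255)
Total matching entries: 3.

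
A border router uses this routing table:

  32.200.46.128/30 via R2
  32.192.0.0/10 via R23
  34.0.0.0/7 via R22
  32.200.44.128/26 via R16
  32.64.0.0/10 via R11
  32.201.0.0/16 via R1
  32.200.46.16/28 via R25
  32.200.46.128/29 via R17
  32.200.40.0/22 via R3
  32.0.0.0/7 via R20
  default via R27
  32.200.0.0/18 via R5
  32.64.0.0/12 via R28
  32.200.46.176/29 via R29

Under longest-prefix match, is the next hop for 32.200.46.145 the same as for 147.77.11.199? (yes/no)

32.200.46.145: longest match 32.200.0.0/18 -> R5
147.77.11.199: longest match 0.0.0.0/0 -> R27

no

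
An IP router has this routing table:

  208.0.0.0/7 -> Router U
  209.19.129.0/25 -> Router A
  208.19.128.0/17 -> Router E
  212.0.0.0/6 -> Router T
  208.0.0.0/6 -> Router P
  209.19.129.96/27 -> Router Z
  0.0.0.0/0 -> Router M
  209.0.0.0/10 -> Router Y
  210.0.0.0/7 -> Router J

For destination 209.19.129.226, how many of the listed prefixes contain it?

Prefixes containing 209.19.129.226:
  0.0.0.0/0 (default, matches everything)
  208.0.0.0/6 (208.0.0.0 - 211.255.255.255)
  208.0.0.0/7 (208.0.0.0 - 209.255.255.255)
  209.0.0.0/10 (209.0.0.0 - 209.63.255.255)
Total matching entries: 4.

4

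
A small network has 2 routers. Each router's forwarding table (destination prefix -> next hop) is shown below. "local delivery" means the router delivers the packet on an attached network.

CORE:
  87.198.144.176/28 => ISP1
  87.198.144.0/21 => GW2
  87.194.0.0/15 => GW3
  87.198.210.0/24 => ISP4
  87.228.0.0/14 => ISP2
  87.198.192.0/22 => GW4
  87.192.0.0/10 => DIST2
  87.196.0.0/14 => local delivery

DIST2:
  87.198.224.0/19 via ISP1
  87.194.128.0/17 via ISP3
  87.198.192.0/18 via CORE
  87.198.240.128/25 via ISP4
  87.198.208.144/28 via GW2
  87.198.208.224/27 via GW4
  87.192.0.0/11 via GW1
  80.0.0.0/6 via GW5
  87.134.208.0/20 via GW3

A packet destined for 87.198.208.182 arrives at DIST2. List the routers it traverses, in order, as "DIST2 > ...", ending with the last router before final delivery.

DIST2 > CORE

At DIST2: longest match for 87.198.208.182 is 87.198.192.0/18 -> CORE
At CORE: longest match for 87.198.208.182 is 87.196.0.0/14 -> local delivery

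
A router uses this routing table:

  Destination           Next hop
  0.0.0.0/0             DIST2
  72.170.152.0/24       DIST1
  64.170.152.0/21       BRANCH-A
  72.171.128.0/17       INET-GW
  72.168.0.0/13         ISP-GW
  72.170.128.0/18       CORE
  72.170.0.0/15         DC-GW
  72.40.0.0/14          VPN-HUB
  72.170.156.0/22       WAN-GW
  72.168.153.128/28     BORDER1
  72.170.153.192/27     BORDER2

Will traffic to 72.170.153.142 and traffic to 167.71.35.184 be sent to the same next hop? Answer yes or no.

no

72.170.153.142: longest match 72.170.128.0/18 -> CORE
167.71.35.184: longest match 0.0.0.0/0 -> DIST2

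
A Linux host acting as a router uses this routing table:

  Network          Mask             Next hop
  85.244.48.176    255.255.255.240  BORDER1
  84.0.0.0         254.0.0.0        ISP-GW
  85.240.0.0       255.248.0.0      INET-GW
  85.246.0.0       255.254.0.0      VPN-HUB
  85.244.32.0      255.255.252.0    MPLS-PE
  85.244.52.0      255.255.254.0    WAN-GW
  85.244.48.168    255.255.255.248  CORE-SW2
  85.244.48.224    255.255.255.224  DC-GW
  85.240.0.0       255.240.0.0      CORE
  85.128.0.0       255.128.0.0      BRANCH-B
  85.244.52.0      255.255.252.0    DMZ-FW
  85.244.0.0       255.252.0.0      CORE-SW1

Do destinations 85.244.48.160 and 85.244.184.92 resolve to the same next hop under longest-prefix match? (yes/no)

85.244.48.160: longest match 85.244.0.0/14 -> CORE-SW1
85.244.184.92: longest match 85.244.0.0/14 -> CORE-SW1

yes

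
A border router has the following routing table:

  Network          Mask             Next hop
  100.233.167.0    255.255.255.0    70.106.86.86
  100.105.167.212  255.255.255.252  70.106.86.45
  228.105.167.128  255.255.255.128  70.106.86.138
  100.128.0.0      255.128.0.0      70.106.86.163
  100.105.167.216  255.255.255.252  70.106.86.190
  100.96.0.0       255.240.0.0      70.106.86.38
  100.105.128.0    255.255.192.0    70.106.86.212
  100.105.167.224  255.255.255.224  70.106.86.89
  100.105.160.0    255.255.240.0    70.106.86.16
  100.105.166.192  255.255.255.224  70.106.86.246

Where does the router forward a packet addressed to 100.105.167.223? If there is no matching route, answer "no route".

Routes whose prefix contains 100.105.167.223:
  100.96.0.0/12 (100.96.0.0 - 100.111.255.255) -> 70.106.86.38
  100.105.128.0/18 (100.105.128.0 - 100.105.191.255) -> 70.106.86.212
  100.105.160.0/20 (100.105.160.0 - 100.105.175.255) -> 70.106.86.16
More-specific entries that do NOT match:
  100.105.167.212/30 (100.105.167.212 - 100.105.167.215) does not contain 100.105.167.223
  100.105.167.216/30 (100.105.167.216 - 100.105.167.219) does not contain 100.105.167.223
  100.105.167.224/27 (100.105.167.224 - 100.105.167.255) does not contain 100.105.167.223
  100.105.166.192/27 (100.105.166.192 - 100.105.166.223) does not contain 100.105.167.223
  228.105.167.128/25 (228.105.167.128 - 228.105.167.255) does not contain 100.105.167.223
  100.233.167.0/24 (100.233.167.0 - 100.233.167.255) does not contain 100.105.167.223
Longest matching prefix is /20 -> next hop 70.106.86.16.

70.106.86.16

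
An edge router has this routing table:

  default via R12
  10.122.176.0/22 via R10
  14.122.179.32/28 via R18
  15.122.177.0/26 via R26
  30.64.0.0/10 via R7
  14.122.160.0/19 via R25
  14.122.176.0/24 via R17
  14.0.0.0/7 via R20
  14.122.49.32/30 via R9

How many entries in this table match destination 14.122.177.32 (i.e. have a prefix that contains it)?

Prefixes containing 14.122.177.32:
  0.0.0.0/0 (default, matches everything)
  14.0.0.0/7 (14.0.0.0 - 15.255.255.255)
  14.122.160.0/19 (14.122.160.0 - 14.122.191.255)
Total matching entries: 3.

3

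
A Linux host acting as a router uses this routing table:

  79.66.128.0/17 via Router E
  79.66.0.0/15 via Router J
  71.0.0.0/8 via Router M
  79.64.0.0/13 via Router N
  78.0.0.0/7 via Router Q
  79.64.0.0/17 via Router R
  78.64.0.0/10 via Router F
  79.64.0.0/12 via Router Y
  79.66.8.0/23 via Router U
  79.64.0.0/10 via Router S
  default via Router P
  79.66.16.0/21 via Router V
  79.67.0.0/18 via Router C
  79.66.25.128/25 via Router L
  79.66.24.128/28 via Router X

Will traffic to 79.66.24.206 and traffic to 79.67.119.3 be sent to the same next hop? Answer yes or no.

yes

79.66.24.206: longest match 79.66.0.0/15 -> Router J
79.67.119.3: longest match 79.66.0.0/15 -> Router J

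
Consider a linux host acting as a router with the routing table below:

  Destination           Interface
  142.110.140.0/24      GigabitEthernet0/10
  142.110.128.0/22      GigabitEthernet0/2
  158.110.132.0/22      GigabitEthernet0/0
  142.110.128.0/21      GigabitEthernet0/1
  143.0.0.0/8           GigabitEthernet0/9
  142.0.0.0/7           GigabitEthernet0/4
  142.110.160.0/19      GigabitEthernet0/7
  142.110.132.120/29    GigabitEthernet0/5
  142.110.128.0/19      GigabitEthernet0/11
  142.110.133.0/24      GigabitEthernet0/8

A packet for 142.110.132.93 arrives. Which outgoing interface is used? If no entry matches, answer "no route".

Routes whose prefix contains 142.110.132.93:
  142.0.0.0/7 (142.0.0.0 - 143.255.255.255) -> GigabitEthernet0/4
  142.110.128.0/19 (142.110.128.0 - 142.110.159.255) -> GigabitEthernet0/11
  142.110.128.0/21 (142.110.128.0 - 142.110.135.255) -> GigabitEthernet0/1
More-specific entries that do NOT match:
  142.110.132.120/29 (142.110.132.120 - 142.110.132.127) does not contain 142.110.132.93
  142.110.140.0/24 (142.110.140.0 - 142.110.140.255) does not contain 142.110.132.93
  142.110.133.0/24 (142.110.133.0 - 142.110.133.255) does not contain 142.110.132.93
  142.110.128.0/22 (142.110.128.0 - 142.110.131.255) does not contain 142.110.132.93
  158.110.132.0/22 (158.110.132.0 - 158.110.135.255) does not contain 142.110.132.93
Longest matching prefix is /21 -> interface GigabitEthernet0/1.

GigabitEthernet0/1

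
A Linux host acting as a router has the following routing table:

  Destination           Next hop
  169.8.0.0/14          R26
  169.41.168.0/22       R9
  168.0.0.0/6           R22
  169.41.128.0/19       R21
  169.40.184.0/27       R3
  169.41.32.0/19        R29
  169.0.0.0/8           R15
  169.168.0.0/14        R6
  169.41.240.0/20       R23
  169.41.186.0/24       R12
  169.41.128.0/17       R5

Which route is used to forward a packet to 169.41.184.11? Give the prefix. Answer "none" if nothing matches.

169.41.128.0/17

Entries matching 169.41.184.11:
  168.0.0.0/6 (168.0.0.0 - 171.255.255.255)
  169.0.0.0/8 (169.0.0.0 - 169.255.255.255)
  169.41.128.0/17 (169.41.128.0 - 169.41.255.255)
Most specific is 169.41.128.0/17.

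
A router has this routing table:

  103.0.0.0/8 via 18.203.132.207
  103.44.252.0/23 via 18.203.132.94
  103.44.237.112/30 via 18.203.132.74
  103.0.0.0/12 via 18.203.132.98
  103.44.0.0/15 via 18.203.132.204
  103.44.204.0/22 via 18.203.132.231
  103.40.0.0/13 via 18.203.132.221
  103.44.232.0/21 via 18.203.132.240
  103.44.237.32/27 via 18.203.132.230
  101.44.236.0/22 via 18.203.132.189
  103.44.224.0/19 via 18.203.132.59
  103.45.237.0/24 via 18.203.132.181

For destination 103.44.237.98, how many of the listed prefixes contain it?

Prefixes containing 103.44.237.98:
  103.0.0.0/8 (103.0.0.0 - 103.255.255.255)
  103.40.0.0/13 (103.40.0.0 - 103.47.255.255)
  103.44.0.0/15 (103.44.0.0 - 103.45.255.255)
  103.44.224.0/19 (103.44.224.0 - 103.44.255.255)
  103.44.232.0/21 (103.44.232.0 - 103.44.239.255)
Total matching entries: 5.

5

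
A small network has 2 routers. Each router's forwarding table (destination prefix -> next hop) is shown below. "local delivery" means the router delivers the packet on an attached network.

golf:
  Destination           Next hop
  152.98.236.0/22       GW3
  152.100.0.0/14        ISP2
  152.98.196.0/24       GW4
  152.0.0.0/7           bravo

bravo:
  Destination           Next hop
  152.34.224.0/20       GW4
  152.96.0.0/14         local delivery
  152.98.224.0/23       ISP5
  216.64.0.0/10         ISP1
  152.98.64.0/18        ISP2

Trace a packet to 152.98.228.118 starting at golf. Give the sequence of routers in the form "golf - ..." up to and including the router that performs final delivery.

At golf: longest match for 152.98.228.118 is 152.0.0.0/7 -> bravo
At bravo: longest match for 152.98.228.118 is 152.96.0.0/14 -> local delivery

golf - bravo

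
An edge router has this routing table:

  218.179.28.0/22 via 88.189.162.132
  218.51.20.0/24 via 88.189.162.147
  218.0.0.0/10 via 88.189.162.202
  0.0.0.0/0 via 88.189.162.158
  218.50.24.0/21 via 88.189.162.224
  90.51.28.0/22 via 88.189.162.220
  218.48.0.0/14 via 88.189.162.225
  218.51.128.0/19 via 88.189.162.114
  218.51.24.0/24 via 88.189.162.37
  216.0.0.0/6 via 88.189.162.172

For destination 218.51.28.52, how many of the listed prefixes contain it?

4

Prefixes containing 218.51.28.52:
  0.0.0.0/0 (default, matches everything)
  216.0.0.0/6 (216.0.0.0 - 219.255.255.255)
  218.0.0.0/10 (218.0.0.0 - 218.63.255.255)
  218.48.0.0/14 (218.48.0.0 - 218.51.255.255)
Total matching entries: 4.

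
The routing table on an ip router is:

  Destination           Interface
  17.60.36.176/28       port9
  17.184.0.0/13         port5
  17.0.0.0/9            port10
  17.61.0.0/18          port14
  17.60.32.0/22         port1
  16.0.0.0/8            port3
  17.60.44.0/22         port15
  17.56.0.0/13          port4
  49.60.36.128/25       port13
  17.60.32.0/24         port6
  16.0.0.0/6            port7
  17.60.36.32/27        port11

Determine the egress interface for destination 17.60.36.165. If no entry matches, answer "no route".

port4

Routes whose prefix contains 17.60.36.165:
  16.0.0.0/6 (16.0.0.0 - 19.255.255.255) -> port7
  17.0.0.0/9 (17.0.0.0 - 17.127.255.255) -> port10
  17.56.0.0/13 (17.56.0.0 - 17.63.255.255) -> port4
More-specific entries that do NOT match:
  17.60.36.176/28 (17.60.36.176 - 17.60.36.191) does not contain 17.60.36.165
  17.60.36.32/27 (17.60.36.32 - 17.60.36.63) does not contain 17.60.36.165
  49.60.36.128/25 (49.60.36.128 - 49.60.36.255) does not contain 17.60.36.165
  17.60.32.0/24 (17.60.32.0 - 17.60.32.255) does not contain 17.60.36.165
  17.60.32.0/22 (17.60.32.0 - 17.60.35.255) does not contain 17.60.36.165
  17.60.44.0/22 (17.60.44.0 - 17.60.47.255) does not contain 17.60.36.165
  17.61.0.0/18 (17.61.0.0 - 17.61.63.255) does not contain 17.60.36.165
Longest matching prefix is /13 -> interface port4.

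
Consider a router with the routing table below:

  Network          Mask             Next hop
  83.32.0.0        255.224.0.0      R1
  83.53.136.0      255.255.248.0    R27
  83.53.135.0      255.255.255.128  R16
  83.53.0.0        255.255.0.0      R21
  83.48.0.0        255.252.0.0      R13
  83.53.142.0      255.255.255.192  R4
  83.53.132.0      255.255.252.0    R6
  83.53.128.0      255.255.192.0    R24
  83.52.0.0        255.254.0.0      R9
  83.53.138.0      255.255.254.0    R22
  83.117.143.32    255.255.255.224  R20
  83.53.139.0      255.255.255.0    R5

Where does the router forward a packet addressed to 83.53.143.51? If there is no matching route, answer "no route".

Routes whose prefix contains 83.53.143.51:
  83.32.0.0/11 (83.32.0.0 - 83.63.255.255) -> R1
  83.52.0.0/15 (83.52.0.0 - 83.53.255.255) -> R9
  83.53.0.0/16 (83.53.0.0 - 83.53.255.255) -> R21
  83.53.128.0/18 (83.53.128.0 - 83.53.191.255) -> R24
  83.53.136.0/21 (83.53.136.0 - 83.53.143.255) -> R27
More-specific entries that do NOT match:
  83.117.143.32/27 (83.117.143.32 - 83.117.143.63) does not contain 83.53.143.51
  83.53.142.0/26 (83.53.142.0 - 83.53.142.63) does not contain 83.53.143.51
  83.53.135.0/25 (83.53.135.0 - 83.53.135.127) does not contain 83.53.143.51
  83.53.139.0/24 (83.53.139.0 - 83.53.139.255) does not contain 83.53.143.51
  83.53.138.0/23 (83.53.138.0 - 83.53.139.255) does not contain 83.53.143.51
  83.53.132.0/22 (83.53.132.0 - 83.53.135.255) does not contain 83.53.143.51
Longest matching prefix is /21 -> next hop R27.

R27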